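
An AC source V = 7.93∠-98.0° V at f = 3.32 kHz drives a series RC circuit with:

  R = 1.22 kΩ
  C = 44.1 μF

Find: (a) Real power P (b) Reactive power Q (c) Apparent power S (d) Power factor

Step 1 — Angular frequency: ω = 2π·f = 2π·3320 = 2.086e+04 rad/s.
Step 2 — Component impedances:
  R: Z = R = 1220 Ω
  C: Z = 1/(jωC) = -j/(ω·C) = 0 - j1.087 Ω
Step 3 — Series combination: Z_total = R + C = 1220 - j1.087 Ω = 1220∠-0.1° Ω.
Step 4 — Source phasor: V = 7.93∠-98.0° V = -1.104 - j7.853 V.
Step 5 — Current: I = V / Z = -0.0008989 - j0.006438 A = 0.0065∠-97.9° A.
Step 6 — Complex power: S = V·I* = 0.05154 - j4.593e-05 VA.
Step 7 — Real power: P = Re(S) = 0.05154 W.
Step 8 — Reactive power: Q = Im(S) = -4.593e-05 VAR.
Step 9 — Apparent power: |S| = 0.05154 VA.
Step 10 — Power factor: PF = P/|S| = 1 (leading).

(a) P = 0.05154 W  (b) Q = -4.593e-05 VAR  (c) S = 0.05154 VA  (d) PF = 1 (leading)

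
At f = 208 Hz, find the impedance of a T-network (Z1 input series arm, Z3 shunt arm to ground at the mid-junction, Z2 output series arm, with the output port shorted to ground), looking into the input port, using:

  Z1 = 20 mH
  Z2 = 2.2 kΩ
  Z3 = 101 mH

Step 1 — Angular frequency: ω = 2π·f = 2π·208 = 1307 rad/s.
Step 2 — Component impedances:
  Z1: Z = jωL = j·1307·0.02 = 0 + j26.14 Ω
  Z2: Z = R = 2200 Ω
  Z3: Z = jωL = j·1307·0.101 = 0 + j132 Ω
Step 3 — With the output port shorted to ground, the output series arm Z2 runs from the junction to ground; the shunt arm Z3 also runs from the junction to ground. They appear in parallel: Z3 || Z2 = 7.891 + j131.5 Ω.
Step 4 — Series with input arm Z1: Z_in = Z1 + (Z3 || Z2) = 7.891 + j157.7 Ω = 157.9∠87.1° Ω.

Z = 7.891 + j157.7 Ω = 157.9∠87.1° Ω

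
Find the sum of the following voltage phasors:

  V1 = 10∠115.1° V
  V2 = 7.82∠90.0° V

Step 1 — Convert each phasor to rectangular form:
  V1 = 10·(cos(115.1°) + j·sin(115.1°)) = -4.242 + j9.056 V
  V2 = 7.82·(cos(90.0°) + j·sin(90.0°)) = 0 + j7.82 V
Step 2 — Sum components: V_total = -4.242 + j16.88 V.
Step 3 — Convert to polar: |V_total| = 17.4 V, ∠V_total = 104.1°.

V_total = 17.4∠104.1° V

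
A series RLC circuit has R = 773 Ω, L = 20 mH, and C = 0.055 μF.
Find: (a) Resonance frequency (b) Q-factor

Step 1 — Resonance condition Im(Z)=0 gives ω₀ = 1/√(LC).
Step 2 — ω₀ = 1/√(0.02·5.5e-08) = 3.015e+04 rad/s.
Step 3 — f₀ = ω₀/(2π) = 4799 Hz.
Step 4 — Series Q: Q = ω₀L/R = 3.015e+04·0.02/773 = 0.7801.

(a) f₀ = 4799 Hz  (b) Q = 0.7801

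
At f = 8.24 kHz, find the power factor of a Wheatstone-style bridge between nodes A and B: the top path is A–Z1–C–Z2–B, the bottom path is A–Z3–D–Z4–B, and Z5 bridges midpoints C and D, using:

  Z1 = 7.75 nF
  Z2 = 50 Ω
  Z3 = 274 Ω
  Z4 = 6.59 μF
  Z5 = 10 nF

Step 1 — Angular frequency: ω = 2π·f = 2π·8240 = 5.177e+04 rad/s.
Step 2 — Component impedances:
  Z1: Z = 1/(jωC) = -j/(ω·C) = 0 - j2492 Ω
  Z2: Z = R = 50 Ω
  Z3: Z = R = 274 Ω
  Z4: Z = 1/(jωC) = -j/(ω·C) = 0 - j2.931 Ω
  Z5: Z = 1/(jωC) = -j/(ω·C) = 0 - j1931 Ω
Step 3 — Bridge requires nodal analysis (the Z5 bridge couples midpoints C and D, so the two paths cannot be reduced to a simple series/parallel combination). Setting node B to ground and injecting 1 A at node A, the 3-node admittance system at A, C, D solves to V_A = Z_AB = 269.5 - j32.4 Ω = 271.5∠-6.9° Ω.
Step 4 — Power factor: PF = cos(φ) = Re(Z)/|Z| = 269.54/271.48 = 0.9929.
Step 5 — Type: Im(Z) = -32.4 ⇒ leading (phase φ = -6.9°).

PF = 0.9929 (leading, φ = -6.9°)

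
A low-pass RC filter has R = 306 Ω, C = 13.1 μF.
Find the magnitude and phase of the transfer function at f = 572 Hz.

Step 1 — Angular frequency: ω = 2π·572 = 3594 rad/s.
Step 2 — Transfer function: H(jω) = 1/(1 + jωRC).
Step 3 — Denominator: 1 + jωRC = 1 + j·3594·306·1.31e-05 = 1 + j14.41.
Step 4 — H = 0.004795 - j0.06908.
Step 5 — Magnitude: |H| = 0.06924 (-23.2 dB); phase: φ = -86.0°.

|H| = 0.06924 (-23.2 dB), φ = -86.0°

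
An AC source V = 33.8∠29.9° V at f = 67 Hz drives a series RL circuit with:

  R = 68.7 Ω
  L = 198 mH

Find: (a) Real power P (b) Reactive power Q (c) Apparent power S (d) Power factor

Step 1 — Angular frequency: ω = 2π·f = 2π·67 = 421 rad/s.
Step 2 — Component impedances:
  R: Z = R = 68.7 Ω
  L: Z = jωL = j·421·0.198 = 0 + j83.35 Ω
Step 3 — Series combination: Z_total = R + L = 68.7 + j83.35 Ω = 108∠50.5° Ω.
Step 4 — Source phasor: V = 33.8∠29.9° V = 29.3 + j16.85 V.
Step 5 — Current: I = V / Z = 0.2929 - j0.1101 A = 0.3129∠-20.6° A.
Step 6 — Complex power: S = V·I* = 6.727 + j8.162 VA.
Step 7 — Real power: P = Re(S) = 6.727 W.
Step 8 — Reactive power: Q = Im(S) = 8.162 VAR.
Step 9 — Apparent power: |S| = 10.58 VA.
Step 10 — Power factor: PF = P/|S| = 0.636 (lagging).

(a) P = 6.727 W  (b) Q = 8.162 VAR  (c) S = 10.58 VA  (d) PF = 0.636 (lagging)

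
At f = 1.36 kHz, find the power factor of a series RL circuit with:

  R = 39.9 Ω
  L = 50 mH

Step 1 — Angular frequency: ω = 2π·f = 2π·1360 = 8545 rad/s.
Step 2 — Component impedances:
  R: Z = R = 39.9 Ω
  L: Z = jωL = j·8545·0.05 = 0 + j427.3 Ω
Step 3 — Series combination: Z_total = R + L = 39.9 + j427.3 Ω = 429.1∠84.7° Ω.
Step 4 — Power factor: PF = cos(φ) = Re(Z)/|Z| = 39.9/429.12 = 0.09298.
Step 5 — Type: Im(Z) = 427.3 ⇒ lagging (phase φ = 84.7°).

PF = 0.09298 (lagging, φ = 84.7°)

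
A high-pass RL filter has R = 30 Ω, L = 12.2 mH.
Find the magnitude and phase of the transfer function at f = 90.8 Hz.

Step 1 — Angular frequency: ω = 2π·90.8 = 570.5 rad/s.
Step 2 — Transfer function: H(jω) = jωL/(R + jωL).
Step 3 — Numerator jωL = j·6.96; denominator R + jωL = 30 + j6.96.
Step 4 — H = 0.05108 + j0.2202.
Step 5 — Magnitude: |H| = 0.226 (-12.9 dB); phase: φ = 76.9°.

|H| = 0.226 (-12.9 dB), φ = 76.9°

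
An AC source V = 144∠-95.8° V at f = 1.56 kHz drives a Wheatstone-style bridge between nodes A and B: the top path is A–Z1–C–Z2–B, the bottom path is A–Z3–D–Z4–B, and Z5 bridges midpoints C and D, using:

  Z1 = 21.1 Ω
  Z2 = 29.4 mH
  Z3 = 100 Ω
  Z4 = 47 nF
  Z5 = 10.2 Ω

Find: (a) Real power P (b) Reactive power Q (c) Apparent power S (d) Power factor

Step 1 — Angular frequency: ω = 2π·f = 2π·1560 = 9802 rad/s.
Step 2 — Component impedances:
  Z1: Z = R = 21.1 Ω
  Z2: Z = jωL = j·9802·0.0294 = 0 + j288.2 Ω
  Z3: Z = R = 100 Ω
  Z4: Z = 1/(jωC) = -j/(ω·C) = 0 - j2171 Ω
  Z5: Z = R = 10.2 Ω
Step 3 — Bridge requires nodal analysis (the Z5 bridge couples midpoints C and D, so the two paths cannot be reduced to a simple series/parallel combination). Setting node B to ground and injecting 1 A at node A, the 3-node admittance system at A, C, D solves to V_A = Z_AB = 18.43 + j332.3 Ω = 332.8∠86.8° Ω.
Step 4 — Source phasor: V = 144∠-95.8° V = -14.55 - j143.3 V.
Step 5 — Current: I = V / Z = -0.4323 + j0.01982 A = 0.4327∠177.4° A.
Step 6 — Complex power: S = V·I* = 3.451 + j62.21 VA.
Step 7 — Real power: P = Re(S) = 3.451 W.
Step 8 — Reactive power: Q = Im(S) = 62.21 VAR.
Step 9 — Apparent power: |S| = 62.31 VA.
Step 10 — Power factor: PF = P/|S| = 0.05538 (lagging).

(a) P = 3.451 W  (b) Q = 62.21 VAR  (c) S = 62.31 VA  (d) PF = 0.05538 (lagging)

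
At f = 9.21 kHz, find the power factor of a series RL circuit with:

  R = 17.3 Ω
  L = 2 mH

Step 1 — Angular frequency: ω = 2π·f = 2π·9210 = 5.787e+04 rad/s.
Step 2 — Component impedances:
  R: Z = R = 17.3 Ω
  L: Z = jωL = j·5.787e+04·0.002 = 0 + j115.7 Ω
Step 3 — Series combination: Z_total = R + L = 17.3 + j115.7 Ω = 117∠81.5° Ω.
Step 4 — Power factor: PF = cos(φ) = Re(Z)/|Z| = 17.3/117.02 = 0.1478.
Step 5 — Type: Im(Z) = 115.7 ⇒ lagging (phase φ = 81.5°).

PF = 0.1478 (lagging, φ = 81.5°)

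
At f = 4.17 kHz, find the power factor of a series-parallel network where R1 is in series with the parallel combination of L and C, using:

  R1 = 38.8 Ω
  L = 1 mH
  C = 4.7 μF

Step 1 — Angular frequency: ω = 2π·f = 2π·4170 = 2.62e+04 rad/s.
Step 2 — Component impedances:
  R1: Z = R = 38.8 Ω
  L: Z = jωL = j·2.62e+04·0.001 = 0 + j26.2 Ω
  C: Z = 1/(jωC) = -j/(ω·C) = 0 - j8.121 Ω
Step 3 — Parallel branch: L || C = 1/(1/L + 1/C) = 0 - j11.77 Ω.
Step 4 — Series with R1: Z_total = R1 + (L || C) = 38.8 - j11.77 Ω = 40.55∠-16.9° Ω.
Step 5 — Power factor: PF = cos(φ) = Re(Z)/|Z| = 38.8/40.545 = 0.957.
Step 6 — Type: Im(Z) = -11.77 ⇒ leading (phase φ = -16.9°).

PF = 0.957 (leading, φ = -16.9°)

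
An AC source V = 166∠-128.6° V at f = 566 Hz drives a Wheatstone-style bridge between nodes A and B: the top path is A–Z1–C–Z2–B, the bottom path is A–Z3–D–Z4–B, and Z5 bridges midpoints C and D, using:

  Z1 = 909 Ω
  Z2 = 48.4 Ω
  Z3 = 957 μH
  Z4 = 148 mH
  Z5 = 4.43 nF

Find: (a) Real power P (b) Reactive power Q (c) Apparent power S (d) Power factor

Step 1 — Angular frequency: ω = 2π·f = 2π·566 = 3556 rad/s.
Step 2 — Component impedances:
  Z1: Z = R = 909 Ω
  Z2: Z = R = 48.4 Ω
  Z3: Z = jωL = j·3556·0.000957 = 0 + j3.403 Ω
  Z4: Z = jωL = j·3556·0.148 = 0 + j526.3 Ω
  Z5: Z = 1/(jωC) = -j/(ω·C) = 0 - j6.347e+04 Ω
Step 3 — Bridge requires nodal analysis (the Z5 bridge couples midpoints C and D, so the two paths cannot be reduced to a simple series/parallel combination). Setting node B to ground and injecting 1 A at node A, the 3-node admittance system at A, C, D solves to V_A = Z_AB = 227 + j407.2 Ω = 466.2∠60.9° Ω.
Step 4 — Source phasor: V = 166∠-128.6° V = -103.6 - j129.7 V.
Step 5 — Current: I = V / Z = -0.3513 + j0.05854 A = 0.3561∠170.5° A.
Step 6 — Complex power: S = V·I* = 28.78 + j51.63 VA.
Step 7 — Real power: P = Re(S) = 28.78 W.
Step 8 — Reactive power: Q = Im(S) = 51.63 VAR.
Step 9 — Apparent power: |S| = 59.11 VA.
Step 10 — Power factor: PF = P/|S| = 0.4869 (lagging).

(a) P = 28.78 W  (b) Q = 51.63 VAR  (c) S = 59.11 VA  (d) PF = 0.4869 (lagging)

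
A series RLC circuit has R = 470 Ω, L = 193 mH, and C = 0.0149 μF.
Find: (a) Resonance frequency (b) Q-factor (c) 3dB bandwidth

Step 1 — Resonance condition Im(Z)=0 gives ω₀ = 1/√(LC).
Step 2 — ω₀ = 1/√(0.193·1.49e-08) = 1.865e+04 rad/s.
Step 3 — f₀ = ω₀/(2π) = 2968 Hz.
Step 4 — Series Q: Q = ω₀L/R = 1.865e+04·0.193/470 = 7.658.
Step 5 — 3dB bandwidth: Δω = ω₀/Q = 2435 rad/s; BW = Δω/(2π) = 387.6 Hz.

(a) f₀ = 2968 Hz  (b) Q = 7.658  (c) BW = 387.6 Hz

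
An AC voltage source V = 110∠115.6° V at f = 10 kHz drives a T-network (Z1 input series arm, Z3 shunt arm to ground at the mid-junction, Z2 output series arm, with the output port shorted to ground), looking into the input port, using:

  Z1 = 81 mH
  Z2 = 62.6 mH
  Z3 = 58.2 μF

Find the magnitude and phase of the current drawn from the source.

Step 1 — Angular frequency: ω = 2π·f = 2π·1e+04 = 6.283e+04 rad/s.
Step 2 — Component impedances:
  Z1: Z = jωL = j·6.283e+04·0.081 = 0 + j5089 Ω
  Z2: Z = jωL = j·6.283e+04·0.0626 = 0 + j3933 Ω
  Z3: Z = 1/(jωC) = -j/(ω·C) = 0 - j0.2735 Ω
Step 3 — With the output port shorted to ground, the output series arm Z2 runs from the junction to ground; the shunt arm Z3 also runs from the junction to ground. They appear in parallel: Z3 || Z2 = 0 - j0.2735 Ω.
Step 4 — Series with input arm Z1: Z_in = Z1 + (Z3 || Z2) = 0 + j5089 Ω = 5089∠90.0° Ω.
Step 5 — Source phasor: V = 110∠115.6° V = -47.53 + j99.2 V.
Step 6 — Ohm's law: I = V / Z_total = (-47.53 + j99.2) / (0 + j5089) = 0.01949 + j0.009339 A.
Step 7 — Convert to polar: |I| = 0.02161 A, ∠I = 25.6°.

I = 0.02161∠25.6° A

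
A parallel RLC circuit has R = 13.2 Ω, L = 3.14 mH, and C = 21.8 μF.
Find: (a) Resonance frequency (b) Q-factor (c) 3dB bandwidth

Step 1 — Resonance: ω₀ = 1/√(LC) = 1/√(0.00314·2.18e-05) = 3822 rad/s.
Step 2 — f₀ = ω₀/(2π) = 608.3 Hz.
Step 3 — Parallel Q: Q = R/(ω₀L) = 13.2/(3822·0.00314) = 1.1.
Step 4 — Bandwidth: Δω = ω₀/Q = 3475 rad/s; BW = Δω/(2π) = 553.1 Hz.

(a) f₀ = 608.3 Hz  (b) Q = 1.1  (c) BW = 553.1 Hz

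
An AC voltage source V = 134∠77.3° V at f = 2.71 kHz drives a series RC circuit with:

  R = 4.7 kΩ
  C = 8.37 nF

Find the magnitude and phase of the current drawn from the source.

Step 1 — Angular frequency: ω = 2π·f = 2π·2710 = 1.703e+04 rad/s.
Step 2 — Component impedances:
  R: Z = R = 4700 Ω
  C: Z = 1/(jωC) = -j/(ω·C) = 0 - j7017 Ω
Step 3 — Series combination: Z_total = R + C = 4700 - j7017 Ω = 8445∠-56.2° Ω.
Step 4 — Source phasor: V = 134∠77.3° V = 29.46 + j130.7 V.
Step 5 — Ohm's law: I = V / Z_total = (29.46 + j130.7) / (4700 - j7017) = -0.01092 + j0.01151 A.
Step 6 — Convert to polar: |I| = 0.01587 A, ∠I = 133.5°.

I = 0.01587∠133.5° A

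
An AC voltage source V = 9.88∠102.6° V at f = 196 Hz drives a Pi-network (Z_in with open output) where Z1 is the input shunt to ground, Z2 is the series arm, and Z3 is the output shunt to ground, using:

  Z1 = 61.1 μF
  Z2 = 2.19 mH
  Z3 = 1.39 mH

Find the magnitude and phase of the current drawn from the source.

Step 1 — Angular frequency: ω = 2π·f = 2π·196 = 1232 rad/s.
Step 2 — Component impedances:
  Z1: Z = 1/(jωC) = -j/(ω·C) = 0 - j13.29 Ω
  Z2: Z = jωL = j·1232·0.00219 = 0 + j2.697 Ω
  Z3: Z = jωL = j·1232·0.00139 = 0 + j1.712 Ω
Step 3 — With open output, the series arm Z2 and the output shunt Z3 appear in series to ground: Z2 + Z3 = 0 + j4.409 Ω.
Step 4 — Parallel with input shunt Z1: Z_in = Z1 || (Z2 + Z3) = 0 + j6.597 Ω = 6.597∠90.0° Ω.
Step 5 — Source phasor: V = 9.88∠102.6° V = -2.155 + j9.642 V.
Step 6 — Ohm's law: I = V / Z_total = (-2.155 + j9.642) / (0 + j6.597) = 1.461 + j0.3267 A.
Step 7 — Convert to polar: |I| = 1.498 A, ∠I = 12.6°.

I = 1.498∠12.6° A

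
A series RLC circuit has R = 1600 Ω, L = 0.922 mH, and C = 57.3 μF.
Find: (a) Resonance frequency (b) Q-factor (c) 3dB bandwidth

Step 1 — Resonance condition Im(Z)=0 gives ω₀ = 1/√(LC).
Step 2 — ω₀ = 1/√(0.000922·5.73e-05) = 4351 rad/s.
Step 3 — f₀ = ω₀/(2π) = 692.4 Hz.
Step 4 — Series Q: Q = ω₀L/R = 4351·0.000922/1600 = 0.002507.
Step 5 — 3dB bandwidth: Δω = ω₀/Q = 1.735e+06 rad/s; BW = Δω/(2π) = 2.762e+05 Hz.

(a) f₀ = 692.4 Hz  (b) Q = 0.002507  (c) BW = 2.762e+05 Hz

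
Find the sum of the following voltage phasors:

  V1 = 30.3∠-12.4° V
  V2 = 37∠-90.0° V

Step 1 — Convert each phasor to rectangular form:
  V1 = 30.3·(cos(-12.4°) + j·sin(-12.4°)) = 29.59 - j6.506 V
  V2 = 37·(cos(-90.0°) + j·sin(-90.0°)) = 0 - j37 V
Step 2 — Sum components: V_total = 29.59 - j43.51 V.
Step 3 — Convert to polar: |V_total| = 52.62 V, ∠V_total = -55.8°.

V_total = 52.62∠-55.8° V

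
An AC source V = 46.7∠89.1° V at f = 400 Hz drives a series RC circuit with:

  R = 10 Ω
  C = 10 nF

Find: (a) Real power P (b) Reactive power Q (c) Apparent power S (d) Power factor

Step 1 — Angular frequency: ω = 2π·f = 2π·400 = 2513 rad/s.
Step 2 — Component impedances:
  R: Z = R = 10 Ω
  C: Z = 1/(jωC) = -j/(ω·C) = 0 - j3.979e+04 Ω
Step 3 — Series combination: Z_total = R + C = 10 - j3.979e+04 Ω = 3.979e+04∠-90.0° Ω.
Step 4 — Source phasor: V = 46.7∠89.1° V = 0.7335 + j46.69 V.
Step 5 — Current: I = V / Z = -0.001174 + j1.873e-05 A = 0.001174∠179.1° A.
Step 6 — Complex power: S = V·I* = 1.378e-05 - j0.05481 VA.
Step 7 — Real power: P = Re(S) = 1.378e-05 W.
Step 8 — Reactive power: Q = Im(S) = -0.05481 VAR.
Step 9 — Apparent power: |S| = 0.05481 VA.
Step 10 — Power factor: PF = P/|S| = 0.0002513 (leading).

(a) P = 1.378e-05 W  (b) Q = -0.05481 VAR  (c) S = 0.05481 VA  (d) PF = 0.0002513 (leading)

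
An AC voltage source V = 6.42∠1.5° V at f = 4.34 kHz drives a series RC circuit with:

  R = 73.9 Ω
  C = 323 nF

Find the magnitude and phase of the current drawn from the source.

Step 1 — Angular frequency: ω = 2π·f = 2π·4340 = 2.727e+04 rad/s.
Step 2 — Component impedances:
  R: Z = R = 73.9 Ω
  C: Z = 1/(jωC) = -j/(ω·C) = 0 - j113.5 Ω
Step 3 — Series combination: Z_total = R + C = 73.9 - j113.5 Ω = 135.5∠-56.9° Ω.
Step 4 — Source phasor: V = 6.42∠1.5° V = 6.418 + j0.1681 V.
Step 5 — Ohm's law: I = V / Z_total = (6.418 + j0.1681) / (73.9 - j113.5) = 0.0248 + j0.04038 A.
Step 6 — Convert to polar: |I| = 0.04739 A, ∠I = 58.4°.

I = 0.04739∠58.4° A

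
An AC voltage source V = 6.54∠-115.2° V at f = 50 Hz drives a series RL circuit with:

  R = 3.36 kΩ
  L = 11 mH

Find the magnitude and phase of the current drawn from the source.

Step 1 — Angular frequency: ω = 2π·f = 2π·50 = 314.2 rad/s.
Step 2 — Component impedances:
  R: Z = R = 3360 Ω
  L: Z = jωL = j·314.2·0.011 = 0 + j3.456 Ω
Step 3 — Series combination: Z_total = R + L = 3360 + j3.456 Ω = 3360∠0.1° Ω.
Step 4 — Source phasor: V = 6.54∠-115.2° V = -2.785 - j5.918 V.
Step 5 — Ohm's law: I = V / Z_total = (-2.785 - j5.918) / (3360 + j3.456) = -0.0008306 - j0.00176 A.
Step 6 — Convert to polar: |I| = 0.001946 A, ∠I = -115.3°.

I = 0.001946∠-115.3° A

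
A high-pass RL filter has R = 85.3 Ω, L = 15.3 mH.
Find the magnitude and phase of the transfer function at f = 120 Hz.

Step 1 — Angular frequency: ω = 2π·120 = 754 rad/s.
Step 2 — Transfer function: H(jω) = jωL/(R + jωL).
Step 3 — Numerator jωL = j·11.54; denominator R + jωL = 85.3 + j11.54.
Step 4 — H = 0.01796 + j0.1328.
Step 5 — Magnitude: |H| = 0.134 (-17.5 dB); phase: φ = 82.3°.

|H| = 0.134 (-17.5 dB), φ = 82.3°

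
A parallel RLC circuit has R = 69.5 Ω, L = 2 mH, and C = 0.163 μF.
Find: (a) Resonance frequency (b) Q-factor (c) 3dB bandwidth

Step 1 — Resonance: ω₀ = 1/√(LC) = 1/√(0.002·1.63e-07) = 5.538e+04 rad/s.
Step 2 — f₀ = ω₀/(2π) = 8815 Hz.
Step 3 — Parallel Q: Q = R/(ω₀L) = 69.5/(5.538e+04·0.002) = 0.6274.
Step 4 — Bandwidth: Δω = ω₀/Q = 8.827e+04 rad/s; BW = Δω/(2π) = 1.405e+04 Hz.

(a) f₀ = 8815 Hz  (b) Q = 0.6274  (c) BW = 1.405e+04 Hz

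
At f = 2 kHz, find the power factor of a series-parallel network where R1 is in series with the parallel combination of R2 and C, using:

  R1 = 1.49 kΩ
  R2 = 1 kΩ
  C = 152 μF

Step 1 — Angular frequency: ω = 2π·f = 2π·2000 = 1.257e+04 rad/s.
Step 2 — Component impedances:
  R1: Z = R = 1490 Ω
  R2: Z = R = 1000 Ω
  C: Z = 1/(jωC) = -j/(ω·C) = 0 - j0.5235 Ω
Step 3 — Parallel branch: R2 || C = 1/(1/R2 + 1/C) = 0.0002741 - j0.5235 Ω.
Step 4 — Series with R1: Z_total = R1 + (R2 || C) = 1490 - j0.5235 Ω = 1490∠-0.0° Ω.
Step 5 — Power factor: PF = cos(φ) = Re(Z)/|Z| = 1490/1490 = 1.
Step 6 — Type: Im(Z) = -0.5235 ⇒ leading (phase φ = -0.0°).

PF = 1 (leading, φ = -0.0°)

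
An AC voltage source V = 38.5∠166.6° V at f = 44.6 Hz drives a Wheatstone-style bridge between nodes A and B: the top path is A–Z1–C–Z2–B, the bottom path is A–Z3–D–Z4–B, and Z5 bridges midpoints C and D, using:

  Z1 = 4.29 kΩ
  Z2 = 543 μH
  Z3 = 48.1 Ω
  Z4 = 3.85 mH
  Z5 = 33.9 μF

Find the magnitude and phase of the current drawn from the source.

Step 1 — Angular frequency: ω = 2π·f = 2π·44.6 = 280.2 rad/s.
Step 2 — Component impedances:
  Z1: Z = R = 4290 Ω
  Z2: Z = jωL = j·280.2·0.000543 = 0 + j0.1522 Ω
  Z3: Z = R = 48.1 Ω
  Z4: Z = jωL = j·280.2·0.00385 = 0 + j1.079 Ω
  Z5: Z = 1/(jωC) = -j/(ω·C) = 0 - j105.3 Ω
Step 3 — Bridge requires nodal analysis (the Z5 bridge couples midpoints C and D, so the two paths cannot be reduced to a simple series/parallel combination). Setting node B to ground and injecting 1 A at node A, the 3-node admittance system at A, C, D solves to V_A = Z_AB = 47.57 + j1.066 Ω = 47.58∠1.3° Ω.
Step 4 — Source phasor: V = 38.5∠166.6° V = -37.45 + j8.922 V.
Step 5 — Ohm's law: I = V / Z_total = (-37.45 + j8.922) / (47.57 + j1.066) = -0.7828 + j0.2051 A.
Step 6 — Convert to polar: |I| = 0.8092 A, ∠I = 165.3°.

I = 0.8092∠165.3° A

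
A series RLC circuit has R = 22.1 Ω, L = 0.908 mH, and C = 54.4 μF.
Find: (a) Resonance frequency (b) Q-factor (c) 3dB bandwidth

Step 1 — Resonance: ω₀ = 1/√(LC) = 1/√(0.000908·5.44e-05) = 4499 rad/s.
Step 2 — f₀ = ω₀/(2π) = 716.1 Hz.
Step 3 — Series Q: Q = ω₀L/R = 4499·0.000908/22.1 = 0.1849.
Step 4 — Bandwidth: Δω = ω₀/Q = 2.434e+04 rad/s; BW = Δω/(2π) = 3874 Hz.

(a) f₀ = 716.1 Hz  (b) Q = 0.1849  (c) BW = 3874 Hz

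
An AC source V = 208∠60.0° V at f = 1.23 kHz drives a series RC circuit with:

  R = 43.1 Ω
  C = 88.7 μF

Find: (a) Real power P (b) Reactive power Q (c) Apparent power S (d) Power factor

Step 1 — Angular frequency: ω = 2π·f = 2π·1230 = 7728 rad/s.
Step 2 — Component impedances:
  R: Z = R = 43.1 Ω
  C: Z = 1/(jωC) = -j/(ω·C) = 0 - j1.459 Ω
Step 3 — Series combination: Z_total = R + C = 43.1 - j1.459 Ω = 43.12∠-1.9° Ω.
Step 4 — Source phasor: V = 208∠60.0° V = 104 + j180.1 V.
Step 5 — Current: I = V / Z = 2.269 + j4.256 A = 4.823∠61.9° A.
Step 6 — Complex power: S = V·I* = 1003 - j33.94 VA.
Step 7 — Real power: P = Re(S) = 1003 W.
Step 8 — Reactive power: Q = Im(S) = -33.94 VAR.
Step 9 — Apparent power: |S| = 1003 VA.
Step 10 — Power factor: PF = P/|S| = 0.9994 (leading).

(a) P = 1003 W  (b) Q = -33.94 VAR  (c) S = 1003 VA  (d) PF = 0.9994 (leading)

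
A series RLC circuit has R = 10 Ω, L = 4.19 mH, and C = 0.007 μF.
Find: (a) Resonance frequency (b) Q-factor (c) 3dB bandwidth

Step 1 — Resonance: ω₀ = 1/√(LC) = 1/√(0.00419·7e-09) = 1.846e+05 rad/s.
Step 2 — f₀ = ω₀/(2π) = 2.939e+04 Hz.
Step 3 — Series Q: Q = ω₀L/R = 1.846e+05·0.00419/10 = 77.37.
Step 4 — Bandwidth: Δω = ω₀/Q = 2387 rad/s; BW = Δω/(2π) = 379.8 Hz.

(a) f₀ = 2.939e+04 Hz  (b) Q = 77.37  (c) BW = 379.8 Hz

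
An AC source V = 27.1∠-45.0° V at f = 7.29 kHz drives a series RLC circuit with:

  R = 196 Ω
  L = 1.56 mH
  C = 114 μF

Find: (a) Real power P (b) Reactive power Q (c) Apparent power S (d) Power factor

Step 1 — Angular frequency: ω = 2π·f = 2π·7290 = 4.58e+04 rad/s.
Step 2 — Component impedances:
  R: Z = R = 196 Ω
  L: Z = jωL = j·4.58e+04·0.00156 = 0 + j71.45 Ω
  C: Z = 1/(jωC) = -j/(ω·C) = 0 - j0.1915 Ω
Step 3 — Series combination: Z_total = R + L + C = 196 + j71.26 Ω = 208.6∠20.0° Ω.
Step 4 — Source phasor: V = 27.1∠-45.0° V = 19.16 - j19.16 V.
Step 5 — Current: I = V / Z = 0.05496 - j0.1177 A = 0.1299∠-65.0° A.
Step 6 — Complex power: S = V·I* = 3.309 + j1.203 VA.
Step 7 — Real power: P = Re(S) = 3.309 W.
Step 8 — Reactive power: Q = Im(S) = 1.203 VAR.
Step 9 — Apparent power: |S| = 3.521 VA.
Step 10 — Power factor: PF = P/|S| = 0.9398 (lagging).

(a) P = 3.309 W  (b) Q = 1.203 VAR  (c) S = 3.521 VA  (d) PF = 0.9398 (lagging)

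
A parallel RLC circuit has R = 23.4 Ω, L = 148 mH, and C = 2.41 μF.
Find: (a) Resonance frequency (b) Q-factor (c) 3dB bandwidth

Step 1 — Resonance: ω₀ = 1/√(LC) = 1/√(0.148·2.41e-06) = 1674 rad/s.
Step 2 — f₀ = ω₀/(2π) = 266.5 Hz.
Step 3 — Parallel Q: Q = R/(ω₀L) = 23.4/(1674·0.148) = 0.09443.
Step 4 — Bandwidth: Δω = ω₀/Q = 1.773e+04 rad/s; BW = Δω/(2π) = 2822 Hz.

(a) f₀ = 266.5 Hz  (b) Q = 0.09443  (c) BW = 2822 Hz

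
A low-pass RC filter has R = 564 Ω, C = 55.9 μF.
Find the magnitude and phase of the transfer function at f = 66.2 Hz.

Step 1 — Angular frequency: ω = 2π·66.2 = 415.9 rad/s.
Step 2 — Transfer function: H(jω) = 1/(1 + jωRC).
Step 3 — Denominator: 1 + jωRC = 1 + j·415.9·564·5.59e-05 = 1 + j13.11.
Step 4 — H = 0.005781 - j0.07581.
Step 5 — Magnitude: |H| = 0.07603 (-22.4 dB); phase: φ = -85.6°.

|H| = 0.07603 (-22.4 dB), φ = -85.6°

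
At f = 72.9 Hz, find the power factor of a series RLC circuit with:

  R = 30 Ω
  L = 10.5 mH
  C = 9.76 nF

Step 1 — Angular frequency: ω = 2π·f = 2π·72.9 = 458 rad/s.
Step 2 — Component impedances:
  R: Z = R = 30 Ω
  L: Z = jωL = j·458·0.0105 = 0 + j4.809 Ω
  C: Z = 1/(jωC) = -j/(ω·C) = 0 - j2.237e+05 Ω
Step 3 — Series combination: Z_total = R + L + C = 30 - j2.237e+05 Ω = 2.237e+05∠-90.0° Ω.
Step 4 — Power factor: PF = cos(φ) = Re(Z)/|Z| = 30/2.237e+05 = 0.0001341.
Step 5 — Type: Im(Z) = -2.237e+05 ⇒ leading (phase φ = -90.0°).

PF = 0.0001341 (leading, φ = -90.0°)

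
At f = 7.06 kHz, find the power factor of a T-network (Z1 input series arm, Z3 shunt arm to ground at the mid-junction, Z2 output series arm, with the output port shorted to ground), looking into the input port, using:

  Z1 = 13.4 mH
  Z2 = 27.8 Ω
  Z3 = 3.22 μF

Step 1 — Angular frequency: ω = 2π·f = 2π·7060 = 4.436e+04 rad/s.
Step 2 — Component impedances:
  Z1: Z = jωL = j·4.436e+04·0.0134 = 0 + j594.4 Ω
  Z2: Z = R = 27.8 Ω
  Z3: Z = 1/(jωC) = -j/(ω·C) = 0 - j7.001 Ω
Step 3 — With the output port shorted to ground, the output series arm Z2 runs from the junction to ground; the shunt arm Z3 also runs from the junction to ground. They appear in parallel: Z3 || Z2 = 1.658 - j6.583 Ω.
Step 4 — Series with input arm Z1: Z_in = Z1 + (Z3 || Z2) = 1.658 + j587.8 Ω = 587.8∠89.8° Ω.
Step 5 — Power factor: PF = cos(φ) = Re(Z)/|Z| = 1.6579/587.83 = 0.00282.
Step 6 — Type: Im(Z) = 587.8 ⇒ lagging (phase φ = 89.8°).

PF = 0.00282 (lagging, φ = 89.8°)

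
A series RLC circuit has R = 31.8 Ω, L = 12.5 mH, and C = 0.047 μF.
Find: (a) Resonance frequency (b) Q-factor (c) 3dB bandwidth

Step 1 — Resonance: ω₀ = 1/√(LC) = 1/√(0.0125·4.7e-08) = 4.126e+04 rad/s.
Step 2 — f₀ = ω₀/(2π) = 6566 Hz.
Step 3 — Series Q: Q = ω₀L/R = 4.126e+04·0.0125/31.8 = 16.22.
Step 4 — Bandwidth: Δω = ω₀/Q = 2544 rad/s; BW = Δω/(2π) = 404.9 Hz.

(a) f₀ = 6566 Hz  (b) Q = 16.22  (c) BW = 404.9 Hz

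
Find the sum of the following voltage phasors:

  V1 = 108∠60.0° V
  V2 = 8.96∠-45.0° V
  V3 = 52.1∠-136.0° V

Step 1 — Convert each phasor to rectangular form:
  V1 = 108·(cos(60.0°) + j·sin(60.0°)) = 54 + j93.53 V
  V2 = 8.96·(cos(-45.0°) + j·sin(-45.0°)) = 6.336 - j6.336 V
  V3 = 52.1·(cos(-136.0°) + j·sin(-136.0°)) = -37.48 - j36.19 V
Step 2 — Sum components: V_total = 22.86 + j51 V.
Step 3 — Convert to polar: |V_total| = 55.89 V, ∠V_total = 65.9°.

V_total = 55.89∠65.9° V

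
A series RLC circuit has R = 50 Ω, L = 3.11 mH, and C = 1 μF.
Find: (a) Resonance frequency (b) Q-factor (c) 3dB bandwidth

Step 1 — Resonance condition Im(Z)=0 gives ω₀ = 1/√(LC).
Step 2 — ω₀ = 1/√(0.00311·1e-06) = 1.793e+04 rad/s.
Step 3 — f₀ = ω₀/(2π) = 2854 Hz.
Step 4 — Series Q: Q = ω₀L/R = 1.793e+04·0.00311/50 = 1.115.
Step 5 — 3dB bandwidth: Δω = ω₀/Q = 1.608e+04 rad/s; BW = Δω/(2π) = 2559 Hz.

(a) f₀ = 2854 Hz  (b) Q = 1.115  (c) BW = 2559 Hz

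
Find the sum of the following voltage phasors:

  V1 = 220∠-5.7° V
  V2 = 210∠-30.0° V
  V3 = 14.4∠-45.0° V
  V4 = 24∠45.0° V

Step 1 — Convert each phasor to rectangular form:
  V1 = 220·(cos(-5.7°) + j·sin(-5.7°)) = 218.9 - j21.85 V
  V2 = 210·(cos(-30.0°) + j·sin(-30.0°)) = 181.9 - j105 V
  V3 = 14.4·(cos(-45.0°) + j·sin(-45.0°)) = 10.18 - j10.18 V
  V4 = 24·(cos(45.0°) + j·sin(45.0°)) = 16.97 + j16.97 V
Step 2 — Sum components: V_total = 427.9 - j120.1 V.
Step 3 — Convert to polar: |V_total| = 444.5 V, ∠V_total = -15.7°.

V_total = 444.5∠-15.7° V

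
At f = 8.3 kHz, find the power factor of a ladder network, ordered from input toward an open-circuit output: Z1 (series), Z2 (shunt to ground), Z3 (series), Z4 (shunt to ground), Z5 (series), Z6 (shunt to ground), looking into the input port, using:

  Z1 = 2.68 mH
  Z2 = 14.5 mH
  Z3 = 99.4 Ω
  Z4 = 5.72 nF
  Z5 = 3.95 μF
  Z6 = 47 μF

Step 1 — Angular frequency: ω = 2π·f = 2π·8300 = 5.215e+04 rad/s.
Step 2 — Component impedances:
  Z1: Z = jωL = j·5.215e+04·0.00268 = 0 + j139.8 Ω
  Z2: Z = jωL = j·5.215e+04·0.0145 = 0 + j756.2 Ω
  Z3: Z = R = 99.4 Ω
  Z4: Z = 1/(jωC) = -j/(ω·C) = 0 - j3352 Ω
  Z5: Z = 1/(jωC) = -j/(ω·C) = 0 - j4.855 Ω
  Z6: Z = 1/(jωC) = -j/(ω·C) = 0 - j0.408 Ω
Step 3 — Ladder network (open output): work backward from the far end, alternating series and parallel combinations. Z_in = 99.06 + j147.6 Ω = 177.7∠56.1° Ω.
Step 4 — Power factor: PF = cos(φ) = Re(Z)/|Z| = 99.06/177.75 = 0.5573.
Step 5 — Type: Im(Z) = 147.6 ⇒ lagging (phase φ = 56.1°).

PF = 0.5573 (lagging, φ = 56.1°)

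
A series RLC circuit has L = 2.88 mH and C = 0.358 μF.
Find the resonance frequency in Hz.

Step 1 — Resonance condition Im(Z)=0 gives ω₀ = 1/√(LC).
Step 2 — ω₀ = 1/√(0.00288·3.58e-07) = 3.114e+04 rad/s.
Step 3 — f₀ = ω₀/(2π) = 4957 Hz.

f₀ = 4957 Hz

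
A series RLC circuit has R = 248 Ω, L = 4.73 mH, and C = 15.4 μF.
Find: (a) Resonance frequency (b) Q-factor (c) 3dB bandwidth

Step 1 — Resonance: ω₀ = 1/√(LC) = 1/√(0.00473·1.54e-05) = 3705 rad/s.
Step 2 — f₀ = ω₀/(2π) = 589.7 Hz.
Step 3 — Series Q: Q = ω₀L/R = 3705·0.00473/248 = 0.07067.
Step 4 — Bandwidth: Δω = ω₀/Q = 5.243e+04 rad/s; BW = Δω/(2π) = 8345 Hz.

(a) f₀ = 589.7 Hz  (b) Q = 0.07067  (c) BW = 8345 Hz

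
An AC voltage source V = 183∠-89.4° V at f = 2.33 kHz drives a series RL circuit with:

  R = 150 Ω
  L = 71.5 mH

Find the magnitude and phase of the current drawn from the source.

Step 1 — Angular frequency: ω = 2π·f = 2π·2330 = 1.464e+04 rad/s.
Step 2 — Component impedances:
  R: Z = R = 150 Ω
  L: Z = jωL = j·1.464e+04·0.0715 = 0 + j1047 Ω
Step 3 — Series combination: Z_total = R + L = 150 + j1047 Ω = 1057∠81.8° Ω.
Step 4 — Source phasor: V = 183∠-89.4° V = 1.916 - j183 V.
Step 5 — Ohm's law: I = V / Z_total = (1.916 - j183) / (150 + j1047) = -0.171 - j0.02634 A.
Step 6 — Convert to polar: |I| = 0.1731 A, ∠I = -171.2°.

I = 0.1731∠-171.2° A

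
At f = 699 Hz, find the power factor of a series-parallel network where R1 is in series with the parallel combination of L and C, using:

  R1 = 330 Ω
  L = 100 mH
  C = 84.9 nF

Step 1 — Angular frequency: ω = 2π·f = 2π·699 = 4392 rad/s.
Step 2 — Component impedances:
  R1: Z = R = 330 Ω
  L: Z = jωL = j·4392·0.1 = 0 + j439.2 Ω
  C: Z = 1/(jωC) = -j/(ω·C) = 0 - j2682 Ω
Step 3 — Parallel branch: L || C = 1/(1/L + 1/C) = 0 + j525.2 Ω.
Step 4 — Series with R1: Z_total = R1 + (L || C) = 330 + j525.2 Ω = 620.3∠57.9° Ω.
Step 5 — Power factor: PF = cos(φ) = Re(Z)/|Z| = 330/620.3 = 0.532.
Step 6 — Type: Im(Z) = 525.2 ⇒ lagging (phase φ = 57.9°).

PF = 0.532 (lagging, φ = 57.9°)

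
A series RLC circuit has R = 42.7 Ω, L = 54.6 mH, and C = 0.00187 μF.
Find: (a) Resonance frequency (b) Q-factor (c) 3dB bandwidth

Step 1 — Resonance condition Im(Z)=0 gives ω₀ = 1/√(LC).
Step 2 — ω₀ = 1/√(0.0546·1.87e-09) = 9.897e+04 rad/s.
Step 3 — f₀ = ω₀/(2π) = 1.575e+04 Hz.
Step 4 — Series Q: Q = ω₀L/R = 9.897e+04·0.0546/42.7 = 126.5.
Step 5 — 3dB bandwidth: Δω = ω₀/Q = 782.1 rad/s; BW = Δω/(2π) = 124.5 Hz.

(a) f₀ = 1.575e+04 Hz  (b) Q = 126.5  (c) BW = 124.5 Hz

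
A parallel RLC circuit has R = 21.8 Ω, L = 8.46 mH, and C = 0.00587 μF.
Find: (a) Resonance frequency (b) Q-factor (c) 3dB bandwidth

Step 1 — Resonance: ω₀ = 1/√(LC) = 1/√(0.00846·5.87e-09) = 1.419e+05 rad/s.
Step 2 — f₀ = ω₀/(2π) = 2.258e+04 Hz.
Step 3 — Parallel Q: Q = R/(ω₀L) = 21.8/(1.419e+05·0.00846) = 0.01816.
Step 4 — Bandwidth: Δω = ω₀/Q = 7.815e+06 rad/s; BW = Δω/(2π) = 1.244e+06 Hz.

(a) f₀ = 2.258e+04 Hz  (b) Q = 0.01816  (c) BW = 1.244e+06 Hz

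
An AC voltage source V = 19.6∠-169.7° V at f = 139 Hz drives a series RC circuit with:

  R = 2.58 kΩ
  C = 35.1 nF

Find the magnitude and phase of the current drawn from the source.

Step 1 — Angular frequency: ω = 2π·f = 2π·139 = 873.4 rad/s.
Step 2 — Component impedances:
  R: Z = R = 2580 Ω
  C: Z = 1/(jωC) = -j/(ω·C) = 0 - j3.262e+04 Ω
Step 3 — Series combination: Z_total = R + C = 2580 - j3.262e+04 Ω = 3.272e+04∠-85.5° Ω.
Step 4 — Source phasor: V = 19.6∠-169.7° V = -19.28 - j3.505 V.
Step 5 — Ohm's law: I = V / Z_total = (-19.28 - j3.505) / (2580 - j3.262e+04) = 6.03e-05 - j0.0005959 A.
Step 6 — Convert to polar: |I| = 0.000599 A, ∠I = -84.2°.

I = 0.000599∠-84.2° A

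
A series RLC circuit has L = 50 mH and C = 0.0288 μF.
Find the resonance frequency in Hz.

Step 1 — Resonance condition Im(Z)=0 gives ω₀ = 1/√(LC).
Step 2 — ω₀ = 1/√(0.05·2.88e-08) = 2.635e+04 rad/s.
Step 3 — f₀ = ω₀/(2π) = 4194 Hz.

f₀ = 4194 Hz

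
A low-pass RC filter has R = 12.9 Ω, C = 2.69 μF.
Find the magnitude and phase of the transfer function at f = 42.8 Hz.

Step 1 — Angular frequency: ω = 2π·42.8 = 268.9 rad/s.
Step 2 — Transfer function: H(jω) = 1/(1 + jωRC).
Step 3 — Denominator: 1 + jωRC = 1 + j·268.9·12.9·2.69e-06 = 1 + j0.009332.
Step 4 — H = 0.9999 - j0.009331.
Step 5 — Magnitude: |H| = 1 (-0.0 dB); phase: φ = -0.5°.

|H| = 1 (-0.0 dB), φ = -0.5°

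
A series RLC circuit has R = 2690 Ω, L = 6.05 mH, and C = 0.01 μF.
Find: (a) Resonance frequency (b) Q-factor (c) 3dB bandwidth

Step 1 — Resonance condition Im(Z)=0 gives ω₀ = 1/√(LC).
Step 2 — ω₀ = 1/√(0.00605·1e-08) = 1.286e+05 rad/s.
Step 3 — f₀ = ω₀/(2π) = 2.046e+04 Hz.
Step 4 — Series Q: Q = ω₀L/R = 1.286e+05·0.00605/2690 = 0.2892.
Step 5 — 3dB bandwidth: Δω = ω₀/Q = 4.446e+05 rad/s; BW = Δω/(2π) = 7.076e+04 Hz.

(a) f₀ = 2.046e+04 Hz  (b) Q = 0.2892  (c) BW = 7.076e+04 Hz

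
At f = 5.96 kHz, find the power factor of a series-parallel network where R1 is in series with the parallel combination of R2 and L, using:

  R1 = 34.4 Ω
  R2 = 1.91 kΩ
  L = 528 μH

Step 1 — Angular frequency: ω = 2π·f = 2π·5960 = 3.745e+04 rad/s.
Step 2 — Component impedances:
  R1: Z = R = 34.4 Ω
  R2: Z = R = 1910 Ω
  L: Z = jωL = j·3.745e+04·0.000528 = 0 + j19.77 Ω
Step 3 — Parallel branch: R2 || L = 1/(1/R2 + 1/L) = 0.2047 + j19.77 Ω.
Step 4 — Series with R1: Z_total = R1 + (R2 || L) = 34.6 + j19.77 Ω = 39.85∠29.7° Ω.
Step 5 — Power factor: PF = cos(φ) = Re(Z)/|Z| = 34.6/39.85 = 0.8683.
Step 6 — Type: Im(Z) = 19.77 ⇒ lagging (phase φ = 29.7°).

PF = 0.8683 (lagging, φ = 29.7°)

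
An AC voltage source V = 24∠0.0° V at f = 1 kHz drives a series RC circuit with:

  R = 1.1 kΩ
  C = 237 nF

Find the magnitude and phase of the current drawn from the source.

Step 1 — Angular frequency: ω = 2π·f = 2π·1000 = 6283 rad/s.
Step 2 — Component impedances:
  R: Z = R = 1100 Ω
  C: Z = 1/(jωC) = -j/(ω·C) = 0 - j671.5 Ω
Step 3 — Series combination: Z_total = R + C = 1100 - j671.5 Ω = 1289∠-31.4° Ω.
Step 4 — Source phasor: V = 24∠0.0° V = 24 V.
Step 5 — Ohm's law: I = V / Z_total = (24) / (1100 - j671.5) = 0.01589 + j0.009703 A.
Step 6 — Convert to polar: |I| = 0.01862 A, ∠I = 31.4°.

I = 0.01862∠31.4° A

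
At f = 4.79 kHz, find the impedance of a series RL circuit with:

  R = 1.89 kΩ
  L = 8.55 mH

Step 1 — Angular frequency: ω = 2π·f = 2π·4790 = 3.01e+04 rad/s.
Step 2 — Component impedances:
  R: Z = R = 1890 Ω
  L: Z = jωL = j·3.01e+04·0.00855 = 0 + j257.3 Ω
Step 3 — Series combination: Z_total = R + L = 1890 + j257.3 Ω = 1907∠7.8° Ω.

Z = 1890 + j257.3 Ω = 1907∠7.8° Ω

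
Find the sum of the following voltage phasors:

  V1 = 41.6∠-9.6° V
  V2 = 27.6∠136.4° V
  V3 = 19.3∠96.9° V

Step 1 — Convert each phasor to rectangular form:
  V1 = 41.6·(cos(-9.6°) + j·sin(-9.6°)) = 41.02 - j6.938 V
  V2 = 27.6·(cos(136.4°) + j·sin(136.4°)) = -19.99 + j19.03 V
  V3 = 19.3·(cos(96.9°) + j·sin(96.9°)) = -2.319 + j19.16 V
Step 2 — Sum components: V_total = 18.71 + j31.26 V.
Step 3 — Convert to polar: |V_total| = 36.43 V, ∠V_total = 59.1°.

V_total = 36.43∠59.1° V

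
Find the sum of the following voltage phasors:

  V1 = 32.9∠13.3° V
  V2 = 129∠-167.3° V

Step 1 — Convert each phasor to rectangular form:
  V1 = 32.9·(cos(13.3°) + j·sin(13.3°)) = 32.02 + j7.569 V
  V2 = 129·(cos(-167.3°) + j·sin(-167.3°)) = -125.8 - j28.36 V
Step 2 — Sum components: V_total = -93.83 - j20.79 V.
Step 3 — Convert to polar: |V_total| = 96.1 V, ∠V_total = -167.5°.

V_total = 96.1∠-167.5° V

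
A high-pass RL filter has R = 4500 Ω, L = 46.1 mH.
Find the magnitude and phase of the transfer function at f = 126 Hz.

Step 1 — Angular frequency: ω = 2π·126 = 791.7 rad/s.
Step 2 — Transfer function: H(jω) = jωL/(R + jωL).
Step 3 — Numerator jωL = j·36.5; denominator R + jωL = 4500 + j36.5.
Step 4 — H = 6.577e-05 + j0.00811.
Step 5 — Magnitude: |H| = 0.00811 (-41.8 dB); phase: φ = 89.5°.

|H| = 0.00811 (-41.8 dB), φ = 89.5°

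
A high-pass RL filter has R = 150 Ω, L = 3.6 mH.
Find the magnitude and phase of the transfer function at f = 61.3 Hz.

Step 1 — Angular frequency: ω = 2π·61.3 = 385.2 rad/s.
Step 2 — Transfer function: H(jω) = jωL/(R + jωL).
Step 3 — Numerator jωL = j·1.387; denominator R + jωL = 150 + j1.387.
Step 4 — H = 8.544e-05 + j0.009243.
Step 5 — Magnitude: |H| = 0.009243 (-40.7 dB); phase: φ = 89.5°.

|H| = 0.009243 (-40.7 dB), φ = 89.5°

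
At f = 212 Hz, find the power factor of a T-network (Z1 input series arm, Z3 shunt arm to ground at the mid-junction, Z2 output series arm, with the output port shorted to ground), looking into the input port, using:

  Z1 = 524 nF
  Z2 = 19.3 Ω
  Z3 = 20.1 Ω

Step 1 — Angular frequency: ω = 2π·f = 2π·212 = 1332 rad/s.
Step 2 — Component impedances:
  Z1: Z = 1/(jωC) = -j/(ω·C) = 0 - j1433 Ω
  Z2: Z = R = 19.3 Ω
  Z3: Z = R = 20.1 Ω
Step 3 — With the output port shorted to ground, the output series arm Z2 runs from the junction to ground; the shunt arm Z3 also runs from the junction to ground. They appear in parallel: Z3 || Z2 = 9.846 Ω.
Step 4 — Series with input arm Z1: Z_in = Z1 + (Z3 || Z2) = 9.846 - j1433 Ω = 1433∠-89.6° Ω.
Step 5 — Power factor: PF = cos(φ) = Re(Z)/|Z| = 9.8459/1432.7 = 0.006872.
Step 6 — Type: Im(Z) = -1433 ⇒ leading (phase φ = -89.6°).

PF = 0.006872 (leading, φ = -89.6°)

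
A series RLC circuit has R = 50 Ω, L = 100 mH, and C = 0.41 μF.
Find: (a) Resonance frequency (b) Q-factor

Step 1 — Resonance condition Im(Z)=0 gives ω₀ = 1/√(LC).
Step 2 — ω₀ = 1/√(0.1·4.1e-07) = 4939 rad/s.
Step 3 — f₀ = ω₀/(2π) = 786 Hz.
Step 4 — Series Q: Q = ω₀L/R = 4939·0.1/50 = 9.877.

(a) f₀ = 786 Hz  (b) Q = 9.877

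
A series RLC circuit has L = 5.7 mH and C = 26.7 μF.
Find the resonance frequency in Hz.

Step 1 — Resonance condition Im(Z)=0 gives ω₀ = 1/√(LC).
Step 2 — ω₀ = 1/√(0.0057·2.67e-05) = 2563 rad/s.
Step 3 — f₀ = ω₀/(2π) = 408 Hz.

f₀ = 408 Hz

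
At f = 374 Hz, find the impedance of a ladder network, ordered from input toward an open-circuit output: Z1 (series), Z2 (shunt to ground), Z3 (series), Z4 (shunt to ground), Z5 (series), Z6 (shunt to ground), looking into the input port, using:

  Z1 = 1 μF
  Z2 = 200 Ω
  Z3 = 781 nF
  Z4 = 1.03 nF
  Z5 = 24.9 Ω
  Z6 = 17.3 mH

Step 1 — Angular frequency: ω = 2π·f = 2π·374 = 2350 rad/s.
Step 2 — Component impedances:
  Z1: Z = 1/(jωC) = -j/(ω·C) = 0 - j425.5 Ω
  Z2: Z = R = 200 Ω
  Z3: Z = 1/(jωC) = -j/(ω·C) = 0 - j544.9 Ω
  Z4: Z = 1/(jωC) = -j/(ω·C) = 0 - j4.132e+05 Ω
  Z5: Z = R = 24.9 Ω
  Z6: Z = jωL = j·2350·0.0173 = 0 + j40.65 Ω
Step 3 — Ladder network (open output): work backward from the far end, alternating series and parallel combinations. Z_in = 170.5 - j491.7 Ω = 520.4∠-70.9° Ω.

Z = 170.5 - j491.7 Ω = 520.4∠-70.9° Ω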